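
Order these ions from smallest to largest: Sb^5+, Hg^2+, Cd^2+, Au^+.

Sb^5+ < Cd^2+ < Hg^2+ < Au^+

First list Z and electron count for each: Sb^5+ has 46 e⁻ (Z=51), Cd^2+ has 46 e⁻ (Z=48), Hg^2+ has 78 e⁻ (Z=80), Au^+ has 78 e⁻ (Z=79). Sb^5+ < Cd^2+ (both 46 e⁻, Z=51>48); Cd^2+ < Hg^2+ (same group, period 5 vs 6); Hg^2+ < Au^+ (isoelectronic, higher Z=80 is smaller).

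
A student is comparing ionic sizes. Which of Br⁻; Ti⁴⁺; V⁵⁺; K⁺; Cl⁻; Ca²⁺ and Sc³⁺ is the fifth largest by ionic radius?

Sc³⁺

V⁵⁺: 18 e⁻, Z=23, Ti⁴⁺: 18 e⁻, Z=22, Sc³⁺: 18 e⁻, Z=21, Ca²⁺: 18 e⁻, Z=20, K⁺: 18 e⁻, Z=19, Cl⁻: 18 e⁻, Z=17, Br⁻: 36 e⁻, Z=35. V⁵⁺ < Ti⁴⁺ (isoelectronic, higher Z=23 is smaller); Ti⁴⁺ < Sc³⁺ (both 18 e⁻, Z=22>21); Sc³⁺ < Ca²⁺ (both 18 e⁻, Z=21>20); Ca²⁺ < K⁺ (both 18 e⁻, Z=20>19); K⁺ < Cl⁻ (isoelectronic, higher Z=19 is smaller); Cl⁻ < Br⁻ (same group, 1 shell fewer).
So the order is V⁵⁺ < Ti⁴⁺ < Sc³⁺ < Ca²⁺ < K⁺ < Cl⁻ < Br⁻; the 5th-largest ion is Sc³⁺.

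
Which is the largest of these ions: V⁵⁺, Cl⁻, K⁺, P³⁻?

P³⁻

All of these have 18 electrons (isoelectronic). With the same electron cloud, the ion with the most protons pulls it in tightest. Nuclear charges: V⁵⁺ (Z=23), K⁺ (Z=19), Cl⁻ (Z=17), P³⁻ (Z=15). Highest Z is smallest.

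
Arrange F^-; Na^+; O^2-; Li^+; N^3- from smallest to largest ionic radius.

First list Z and electron count for each: Li^+ has 2 e⁻ (Z=3), Na^+ has 10 e⁻ (Z=11), F^- has 10 e⁻ (Z=9), O^2- has 10 e⁻ (Z=8), N^3- has 10 e⁻ (Z=7). Li^+ < Na^+ (same group, period 2 vs 3); Na^+ < F^- (both 10 e⁻, Z=11>9); F^- < O^2- (isoelectronic, higher Z=9 is smaller); O^2- < N^3- (isoelectronic, higher Z=8 is smaller).

Li^+ < Na^+ < F^- < O^2- < N^3-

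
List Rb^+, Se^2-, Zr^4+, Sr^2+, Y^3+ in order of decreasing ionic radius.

All of these have 36 electrons (isoelectronic). With the same electron cloud, the ion with the most protons pulls it in tightest. Nuclear charges: Zr^4+ (Z=40), Y^3+ (Z=39), Sr^2+ (Z=38), Rb^+ (Z=37), Se^2- (Z=34). Highest Z is smallest.

Se^2- > Rb^+ > Sr^2+ > Y^3+ > Zr^4+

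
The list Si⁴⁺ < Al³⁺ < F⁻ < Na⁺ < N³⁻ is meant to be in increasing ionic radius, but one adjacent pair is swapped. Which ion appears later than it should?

Na⁺

Check each adjacent pair. F⁻ and Na⁺ are reversed: both have 10 electrons but Z(Na)=11 > Z(F)=9, so Na⁺ should be the smaller of the two. No other neighbouring pair contradicts the periodic trends, so Na⁺ is the ion listed too late.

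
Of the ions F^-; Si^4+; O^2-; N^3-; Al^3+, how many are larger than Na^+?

These species are isoelectronic with 10 electrons. The only difference is the number of protons: Si^4+ (Z=14), Al^3+ (Z=13), Na^+ (Z=11), F^- (Z=9), O^2- (Z=8), N^3- (Z=7). The strongest nuclear pull (Si^4+) gives the smallest ion.
Overall: Si^4+ < Al^3+ < Na^+ < F^- < O^2- < N^3-. Na^+ has 2 below it and 3 above. Count: 3.

3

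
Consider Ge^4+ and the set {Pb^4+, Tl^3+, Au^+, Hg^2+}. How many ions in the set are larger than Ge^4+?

Ge^4+ has 28 e⁻ (Z=32), Pb^4+ has 78 e⁻ (Z=82), Tl^3+ has 78 e⁻ (Z=81), Hg^2+ has 78 e⁻ (Z=80), Au^+ has 78 e⁻ (Z=79). Ge^4+ < Pb^4+ (same group, 2 shells fewer); Pb^4+ < Tl^3+ (isoelectronic, higher Z=82 is smaller); Tl^3+ < Hg^2+ (both 78 e⁻, Z=81>80); Hg^2+ < Au^+ (both 78 e⁻, Z=80>79).
Overall: Ge^4+ < Pb^4+ < Tl^3+ < Hg^2+ < Au^+. Ge^4+ has 0 below it and 4 above. Count: 4.

4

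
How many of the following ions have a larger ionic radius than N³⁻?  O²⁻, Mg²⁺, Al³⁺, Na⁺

0

All of these have 10 electrons (isoelectronic). With the same electron cloud, the ion with the most protons pulls it in tightest. Nuclear charges: Al³⁺ (Z=13), Mg²⁺ (Z=12), Na⁺ (Z=11), O²⁻ (Z=8), N³⁻ (Z=7). Highest Z is smallest.
Placing each against N³⁻: smaller — Al³⁺, Mg²⁺, Na⁺, O²⁻; larger — none. Count: 0.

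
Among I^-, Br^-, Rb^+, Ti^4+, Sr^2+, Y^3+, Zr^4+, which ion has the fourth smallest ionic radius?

Sr^2+

First list Z and electron count for each: Ti^4+ has 18 e⁻ (Z=22), Zr^4+ has 36 e⁻ (Z=40), Y^3+ has 36 e⁻ (Z=39), Sr^2+ has 36 e⁻ (Z=38), Rb^+ has 36 e⁻ (Z=37), Br^- has 36 e⁻ (Z=35), I^- has 54 e⁻ (Z=53). Ti^4+ < Zr^4+ (same group, 1 shell fewer); Zr^4+ < Y^3+ (both 36 e⁻, Z=40>39); Y^3+ < Sr^2+ (isoelectronic, higher Z=39 is smaller); Sr^2+ < Rb^+ (isoelectronic, higher Z=38 is smaller); Rb^+ < Br^- (isoelectronic, higher Z=37 is smaller); Br^- < I^- (same group, period 4 vs 5).
So the order is Ti^4+ < Zr^4+ < Y^3+ < Sr^2+ < Rb^+ < Br^- < I^-; the 4th-smallest ion is Sr^2+.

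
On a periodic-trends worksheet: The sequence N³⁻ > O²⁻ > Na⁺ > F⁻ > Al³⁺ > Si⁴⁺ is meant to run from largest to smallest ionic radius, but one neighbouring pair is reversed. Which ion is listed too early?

Na⁺

Scanning neighbour by neighbour, only Na⁺/F⁻ violates a trend: they are isoelectronic (10 e⁻) and Na has more protons than F (11 vs 9), making Na⁺ smaller. That makes Na⁺ the one sitting a position early relative to where it belongs.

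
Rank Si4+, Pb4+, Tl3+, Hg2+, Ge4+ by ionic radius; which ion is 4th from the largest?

Ge4+

Work out protons and electrons: Si4+ (Z=14, 10 e⁻), Ge4+ (Z=32, 28 e⁻), Pb4+ (Z=82, 78 e⁻), Tl3+ (Z=81, 78 e⁻), Hg2+ (Z=80, 78 e⁻). Si4+ < Ge4+ (same group, 1 shell fewer); Ge4+ < Pb4+ (same group, period 4 vs 6); Pb4+ < Tl3+ (both 78 e⁻, Z=82>81); Tl3+ < Hg2+ (both 78 e⁻, Z=81>80).
That gives Si4+ < Ge4+ < Pb4+ < Tl3+ < Hg2+. From the largest end, number 4 is Ge4+.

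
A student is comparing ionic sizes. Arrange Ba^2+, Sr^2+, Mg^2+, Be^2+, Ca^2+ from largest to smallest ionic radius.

Ba^2+ > Sr^2+ > Ca^2+ > Mg^2+ > Be^2+

Same group, same charge. Going down the group adds an extra shell of electrons, so the ion gets larger: Be^2+ is highest in the group and smallest.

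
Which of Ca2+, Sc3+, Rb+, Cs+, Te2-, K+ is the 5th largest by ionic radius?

Ca2+

Tabulating Z and e⁻: Sc3+ (Z=21, 18 e⁻), Ca2+ (Z=20, 18 e⁻), K+ (Z=19, 18 e⁻), Rb+ (Z=37, 36 e⁻), Cs+ (Z=55, 54 e⁻), Te2- (Z=52, 54 e⁻). Sc3+ < Ca2+ (both 18 e⁻, Z=21>20); Ca2+ < K+ (both 18 e⁻, Z=20>19); K+ < Rb+ (same group, 1 shell fewer); Rb+ < Cs+ (same group, 1 shell fewer); Cs+ < Te2- (both 54 e⁻, Z=55>52).
That gives Sc3+ < Ca2+ < K+ < Rb+ < Cs+ < Te2-. From the largest end, number 5 is Ca2+.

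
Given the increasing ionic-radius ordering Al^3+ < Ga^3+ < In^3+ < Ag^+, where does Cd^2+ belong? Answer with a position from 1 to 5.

4

First list Z and electron count for each: Al^3+ (Z=13, 10 e⁻), Ga^3+ (Z=31, 28 e⁻), In^3+ (Z=49, 46 e⁻), Cd^2+ (Z=48, 46 e⁻), Ag^+ (Z=47, 46 e⁻). Al^3+ < Ga^3+ (same group, 1 shell fewer); Ga^3+ < In^3+ (same group, 1 shell fewer); In^3+ < Cd^2+ (isoelectronic, higher Z=49 is smaller); Cd^2+ < Ag^+ (both 46 e⁻, Z=48>47).
With Cd^2+ included the full order is Al^3+ < Ga^3+ < In^3+ < Cd^2+ < Ag^+, so it takes position 4.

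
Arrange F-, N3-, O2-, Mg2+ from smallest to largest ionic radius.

All of these have 10 electrons (isoelectronic). With the same electron cloud, the ion with the most protons pulls it in tightest. Nuclear charges: Mg2+ (Z=12), F- (Z=9), O2- (Z=8), N3- (Z=7). Highest Z is smallest.

Mg2+ < F- < O2- < N3-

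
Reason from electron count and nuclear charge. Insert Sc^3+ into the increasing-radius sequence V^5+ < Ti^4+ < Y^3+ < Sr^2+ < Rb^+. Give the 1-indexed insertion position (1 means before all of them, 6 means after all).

3

Electron counts and nuclear charges: V^5+ (Z=23, 18 e⁻), Ti^4+ (Z=22, 18 e⁻), Sc^3+ (Z=21, 18 e⁻), Y^3+ (Z=39, 36 e⁻), Sr^2+ (Z=38, 36 e⁻), Rb^+ (Z=37, 36 e⁻). V^5+ < Ti^4+ (both 18 e⁻, Z=23>22); Ti^4+ < Sc^3+ (both 18 e⁻, Z=22>21); Sc^3+ < Y^3+ (same group, period 4 vs 5); Y^3+ < Sr^2+ (isoelectronic, higher Z=39 is smaller); Sr^2+ < Rb^+ (isoelectronic, higher Z=38 is smaller).
Putting Sc^3+ in gives V^5+ < Ti^4+ < Sc^3+ < Y^3+ < Sr^2+ < Rb^+; it lands at slot 3.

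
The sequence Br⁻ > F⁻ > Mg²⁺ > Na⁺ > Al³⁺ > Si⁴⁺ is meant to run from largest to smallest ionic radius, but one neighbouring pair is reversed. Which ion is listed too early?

Check each adjacent pair. Mg²⁺ and Na⁺ are reversed: Mg²⁺ and Na⁺ share 10 electrons; the higher nuclear charge on Mg (Z=12) contracts it more, so Mg²⁺ < Na⁺. No other neighbouring pair contradicts the periodic trends, so Mg²⁺ is the ion listed too early.

Mg²⁺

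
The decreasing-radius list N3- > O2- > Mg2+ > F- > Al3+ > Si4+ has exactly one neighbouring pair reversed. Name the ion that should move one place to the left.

F-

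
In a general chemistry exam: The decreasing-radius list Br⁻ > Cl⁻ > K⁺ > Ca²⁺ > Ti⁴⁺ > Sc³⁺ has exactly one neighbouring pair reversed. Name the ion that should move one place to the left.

Sc³⁺

Scanning neighbour by neighbour, only Ti⁴⁺/Sc³⁺ violates a trend: both have 18 electrons but Z(Ti)=22 > Z(Sc)=21, so Ti⁴⁺ should be the smaller of the two. That makes Sc³⁺ the one sitting a position late relative to where it belongs.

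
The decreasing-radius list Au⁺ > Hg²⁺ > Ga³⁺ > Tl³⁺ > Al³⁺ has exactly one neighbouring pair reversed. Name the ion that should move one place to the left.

Scanning neighbour by neighbour, only Ga³⁺/Tl³⁺ violates a trend: Ga³⁺ and Tl³⁺ are in one column with the same charge; the lighter period-4 ion has 2 fewer shells and is smaller. That makes Tl³⁺ the one sitting a position late relative to where it belongs.

Tl³⁺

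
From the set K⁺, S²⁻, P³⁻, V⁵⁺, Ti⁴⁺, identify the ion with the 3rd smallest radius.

Each ion has 18 electrons. The ranking follows nuclear charge in reverse — greater Z gives a smaller radius. V⁵⁺ (Z=23), Ti⁴⁺ (Z=22), K⁺ (Z=19), S²⁻ (Z=16), P³⁻ (Z=15).
Full ascending order: V⁵⁺ < Ti⁴⁺ < K⁺ < S²⁻ < P³⁻. Counting from the smallest, position 3 is K⁺.

K⁺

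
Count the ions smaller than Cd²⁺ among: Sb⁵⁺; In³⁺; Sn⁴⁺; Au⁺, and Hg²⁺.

First list Z and electron count for each: Sb⁵⁺ (Z=51, 46 e⁻), Sn⁴⁺ (Z=50, 46 e⁻), In³⁺ (Z=49, 46 e⁻), Cd²⁺ (Z=48, 46 e⁻), Hg²⁺ (Z=80, 78 e⁻), Au⁺ (Z=79, 78 e⁻). Sb⁵⁺ < Sn⁴⁺ (isoelectronic, higher Z=51 is smaller); Sn⁴⁺ < In³⁺ (both 46 e⁻, Z=50>49); In³⁺ < Cd²⁺ (both 46 e⁻, Z=49>48); Cd²⁺ < Hg²⁺ (same group, 1 shell fewer); Hg²⁺ < Au⁺ (isoelectronic, higher Z=80 is smaller).
Ordering all of them (including Cd²⁺) by radius gives Sb⁵⁺ < Sn⁴⁺ < In³⁺ < Cd²⁺ < Hg²⁺ < Au⁺. Count: 3.

3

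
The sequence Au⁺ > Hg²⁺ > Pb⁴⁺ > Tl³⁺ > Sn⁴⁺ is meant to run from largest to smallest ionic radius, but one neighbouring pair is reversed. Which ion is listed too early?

Pb⁴⁺

Check each adjacent pair. Pb⁴⁺ and Tl³⁺ are reversed: Pb⁴⁺ and Tl³⁺ share 78 electrons; the higher nuclear charge on Pb (Z=82) contracts it more, so Pb⁴⁺ < Tl³⁺. No other neighbouring pair contradicts the periodic trends, so Pb⁴⁺ is the ion listed too early.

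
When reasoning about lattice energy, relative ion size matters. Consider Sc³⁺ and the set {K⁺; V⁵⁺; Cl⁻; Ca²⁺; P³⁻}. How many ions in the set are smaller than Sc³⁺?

1

Isoelectronic series (18 e⁻ each). Size is set by nuclear charge: more protons means a smaller ion. V⁵⁺ (Z=23), Sc³⁺ (Z=21), Ca²⁺ (Z=20), K⁺ (Z=19), Cl⁻ (Z=17), P³⁻ (Z=15).
Placing each against Sc³⁺: smaller — V⁵⁺; larger — Ca²⁺, K⁺, Cl⁻, P³⁻. Count: 1.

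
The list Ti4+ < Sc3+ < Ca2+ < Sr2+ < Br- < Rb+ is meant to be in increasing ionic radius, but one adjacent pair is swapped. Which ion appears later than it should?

Rb+

The pair Br-, Rb+ is the wrong way round — they are isoelectronic (36 e⁻) and Rb has more protons than Br (37 vs 35), making Rb+ smaller. All other adjacent pairs agree with periodic trends, so Rb+ is the misplaced ion.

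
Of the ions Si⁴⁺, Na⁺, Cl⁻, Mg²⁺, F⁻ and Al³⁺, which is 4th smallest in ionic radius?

Na⁺

Tabulating Z and e⁻: Si⁴⁺: 10 e⁻, Z=14, Al³⁺: 10 e⁻, Z=13, Mg²⁺: 10 e⁻, Z=12, Na⁺: 10 e⁻, Z=11, F⁻: 10 e⁻, Z=9, Cl⁻: 18 e⁻, Z=17. Si⁴⁺ < Al³⁺ (isoelectronic, higher Z=14 is smaller); Al³⁺ < Mg²⁺ (isoelectronic, higher Z=13 is smaller); Mg²⁺ < Na⁺ (isoelectronic, higher Z=12 is smaller); Na⁺ < F⁻ (both 10 e⁻, Z=11>9); F⁻ < Cl⁻ (same group, period 2 vs 3).
Full ascending order: Si⁴⁺ < Al³⁺ < Mg²⁺ < Na⁺ < F⁻ < Cl⁻. Counting from the smallest, position 4 is Na⁺.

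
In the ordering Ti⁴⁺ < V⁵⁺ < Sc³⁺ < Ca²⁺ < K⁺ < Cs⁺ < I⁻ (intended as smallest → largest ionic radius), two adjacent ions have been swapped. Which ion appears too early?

The pair Ti⁴⁺, V⁵⁺ is the wrong way round — both have 18 electrons but Z(V)=23 > Z(Ti)=22, so V⁵⁺ should be the smaller of the two. All other adjacent pairs agree with periodic trends, so Ti⁴⁺ is the misplaced ion.

Ti⁴⁺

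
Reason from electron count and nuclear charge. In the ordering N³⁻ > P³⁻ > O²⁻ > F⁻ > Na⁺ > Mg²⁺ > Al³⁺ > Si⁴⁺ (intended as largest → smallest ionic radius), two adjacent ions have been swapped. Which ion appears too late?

Compare adjacent ions: N³⁻ and P³⁻ are in one column with the same charge; the lighter period-2 ion has one fewer shell and is smaller — yet in this decreasing list N³⁻ sits before P³⁻. Nothing else is reversed, so P³⁻ should move one place to the left.

P³⁻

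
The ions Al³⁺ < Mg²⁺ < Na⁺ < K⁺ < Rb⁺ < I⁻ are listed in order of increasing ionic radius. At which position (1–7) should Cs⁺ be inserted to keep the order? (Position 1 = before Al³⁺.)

6

Al³⁺ (Z=13, 10 e⁻), Mg²⁺ (Z=12, 10 e⁻), Na⁺ (Z=11, 10 e⁻), K⁺ (Z=19, 18 e⁻), Rb⁺ (Z=37, 36 e⁻), Cs⁺ (Z=55, 54 e⁻), I⁻ (Z=53, 54 e⁻). Al³⁺ < Mg²⁺ (isoelectronic, higher Z=13 is smaller); Mg²⁺ < Na⁺ (isoelectronic, higher Z=12 is smaller); Na⁺ < K⁺ (same group, 1 shell fewer); K⁺ < Rb⁺ (same group, 1 shell fewer); Rb⁺ < Cs⁺ (same group, period 5 vs 6); Cs⁺ < I⁻ (both 54 e⁻, Z=55>53).
Putting Cs⁺ in gives Al³⁺ < Mg²⁺ < Na⁺ < K⁺ < Rb⁺ < Cs⁺ < I⁻; it lands at slot 6.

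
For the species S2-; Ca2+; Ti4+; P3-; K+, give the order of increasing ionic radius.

Ti4+ < Ca2+ < K+ < S2- < P3-

Each ion has 18 electrons. The ranking follows nuclear charge in reverse — greater Z gives a smaller radius. Ti4+ (Z=22), Ca2+ (Z=20), K+ (Z=19), S2- (Z=16), P3- (Z=15).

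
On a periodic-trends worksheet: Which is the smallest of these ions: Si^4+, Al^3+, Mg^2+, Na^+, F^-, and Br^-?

Si^4+

Si^4+: 10 e⁻, Z=14, Al^3+: 10 e⁻, Z=13, Mg^2+: 10 e⁻, Z=12, Na^+: 10 e⁻, Z=11, F^-: 10 e⁻, Z=9, Br^-: 36 e⁻, Z=35. Si^4+ < Al^3+ (isoelectronic, higher Z=14 is smaller); Al^3+ < Mg^2+ (both 10 e⁻, Z=13>12); Mg^2+ < Na^+ (isoelectronic, higher Z=12 is smaller); Na^+ < F^- (both 10 e⁻, Z=11>9); F^- < Br^- (same group, 2 shells fewer).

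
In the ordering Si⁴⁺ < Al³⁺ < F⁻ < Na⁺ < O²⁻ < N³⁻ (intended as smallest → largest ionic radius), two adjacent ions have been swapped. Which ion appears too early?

Scanning neighbour by neighbour, only F⁻/Na⁺ violates a trend: they are isoelectronic (10 e⁻) and Na has more protons than F (11 vs 9), making Na⁺ smaller. That makes F⁻ the one sitting a position early relative to where it belongs.

F⁻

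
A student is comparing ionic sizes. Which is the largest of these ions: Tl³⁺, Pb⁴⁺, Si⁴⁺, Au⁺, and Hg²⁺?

Au⁺

Si⁴⁺ (Z=14, 10 e⁻), Pb⁴⁺ (Z=82, 78 e⁻), Tl³⁺ (Z=81, 78 e⁻), Hg²⁺ (Z=80, 78 e⁻), Au⁺ (Z=79, 78 e⁻). Si⁴⁺ < Pb⁴⁺ (same group, 3 shells fewer); Pb⁴⁺ < Tl³⁺ (isoelectronic, higher Z=82 is smaller); Tl³⁺ < Hg²⁺ (isoelectronic, higher Z=81 is smaller); Hg²⁺ < Au⁺ (both 78 e⁻, Z=80>79).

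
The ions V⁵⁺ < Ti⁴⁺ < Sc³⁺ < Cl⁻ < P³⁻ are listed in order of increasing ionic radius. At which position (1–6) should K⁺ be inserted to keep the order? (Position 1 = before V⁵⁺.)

4

Isoelectronic series (18 e⁻ each). Size is set by nuclear charge: more protons means a smaller ion. V⁵⁺ (Z=23), Ti⁴⁺ (Z=22), Sc³⁺ (Z=21), K⁺ (Z=19), Cl⁻ (Z=17), P³⁻ (Z=15).
With K⁺ included the full order is V⁵⁺ < Ti⁴⁺ < Sc³⁺ < K⁺ < Cl⁻ < P³⁻, so it takes position 4.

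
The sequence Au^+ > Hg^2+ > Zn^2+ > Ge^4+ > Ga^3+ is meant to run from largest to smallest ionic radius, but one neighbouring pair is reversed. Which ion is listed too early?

Ge^4+

The pair Ge^4+, Ga^3+ is the wrong way round — Ge^4+ and Ga^3+ share 28 electrons; the higher nuclear charge on Ge (Z=32) contracts it more, so Ge^4+ < Ga^3+. All other adjacent pairs agree with periodic trends, so Ge^4+ is the misplaced ion.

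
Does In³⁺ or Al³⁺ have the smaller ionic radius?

Al³⁺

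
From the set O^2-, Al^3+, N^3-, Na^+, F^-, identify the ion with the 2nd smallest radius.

These species are isoelectronic with 10 electrons. The only difference is the number of protons: Al^3+ (Z=13), Na^+ (Z=11), F^- (Z=9), O^2- (Z=8), N^3- (Z=7). The strongest nuclear pull (Al^3+) gives the smallest ion.
So the order is Al^3+ < Na^+ < F^- < O^2- < N^3-; the 2nd-smallest ion is Na^+.

Na^+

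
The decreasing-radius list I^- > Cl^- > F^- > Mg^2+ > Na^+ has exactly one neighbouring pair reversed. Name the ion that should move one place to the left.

Na^+

Scanning neighbour by neighbour, only Mg^2+/Na^+ violates a trend: both have 10 electrons but Z(Mg)=12 > Z(Na)=11, so Mg^2+ should be the smaller of the two. That makes Na^+ the one sitting a position late relative to where it belongs.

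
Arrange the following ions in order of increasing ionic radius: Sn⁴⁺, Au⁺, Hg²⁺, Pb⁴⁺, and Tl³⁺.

Sn⁴⁺ has 46 e⁻ (Z=50), Pb⁴⁺ has 78 e⁻ (Z=82), Tl³⁺ has 78 e⁻ (Z=81), Hg²⁺ has 78 e⁻ (Z=80), Au⁺ has 78 e⁻ (Z=79). Sn⁴⁺ < Pb⁴⁺ (same group, 1 shell fewer); Pb⁴⁺ < Tl³⁺ (isoelectronic, higher Z=82 is smaller); Tl³⁺ < Hg²⁺ (isoelectronic, higher Z=81 is smaller); Hg²⁺ < Au⁺ (both 78 e⁻, Z=80>79).

Sn⁴⁺ < Pb⁴⁺ < Tl³⁺ < Hg²⁺ < Au⁺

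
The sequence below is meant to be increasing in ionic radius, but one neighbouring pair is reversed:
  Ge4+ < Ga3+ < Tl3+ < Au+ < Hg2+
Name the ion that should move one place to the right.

Check each adjacent pair. Au+ and Hg2+ are reversed: both have 78 electrons but Z(Hg)=80 > Z(Au)=79, so Hg2+ should be the smaller of the two. No other neighbouring pair contradicts the periodic trends, so Au+ is the ion listed too early.

Au+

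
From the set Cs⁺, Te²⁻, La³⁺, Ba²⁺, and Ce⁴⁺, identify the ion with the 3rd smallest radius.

Ba²⁺

These species are isoelectronic with 54 electrons. The only difference is the number of protons: Ce⁴⁺ (Z=58), La³⁺ (Z=57), Ba²⁺ (Z=56), Cs⁺ (Z=55), Te²⁻ (Z=52). The strongest nuclear pull (Ce⁴⁺) gives the smallest ion.
Ordering: Ce⁴⁺ < La³⁺ < Ba²⁺ < Cs⁺ < Te²⁻. The 3rd smallest is Ba²⁺.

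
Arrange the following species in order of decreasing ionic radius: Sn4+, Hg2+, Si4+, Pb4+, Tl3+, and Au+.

Au+ > Hg2+ > Tl3+ > Pb4+ > Sn4+ > Si4+

First list Z and electron count for each: Si4+: 10 e⁻, Z=14, Sn4+: 46 e⁻, Z=50, Pb4+: 78 e⁻, Z=82, Tl3+: 78 e⁻, Z=81, Hg2+: 78 e⁻, Z=80, Au+: 78 e⁻, Z=79. Si4+ < Sn4+ (same group, 2 shells fewer); Sn4+ < Pb4+ (same group, period 5 vs 6); Pb4+ < Tl3+ (both 78 e⁻, Z=82>81); Tl3+ < Hg2+ (isoelectronic, higher Z=81 is smaller); Hg2+ < Au+ (isoelectronic, higher Z=80 is smaller).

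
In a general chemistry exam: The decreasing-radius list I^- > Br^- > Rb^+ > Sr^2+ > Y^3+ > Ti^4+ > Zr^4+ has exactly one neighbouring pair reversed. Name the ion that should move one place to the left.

The pair Ti^4+, Zr^4+ is the wrong way round — both in group 4 with the same charge; Ti^4+ (period 4) has the smaller radius. All other adjacent pairs agree with periodic trends, so Zr^4+ is the misplaced ion.

Zr^4+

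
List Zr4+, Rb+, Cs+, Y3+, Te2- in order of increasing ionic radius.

Zr4+ < Y3+ < Rb+ < Cs+ < Te2-

First list Z and electron count for each: Zr4+ has 36 e⁻ (Z=40), Y3+ has 36 e⁻ (Z=39), Rb+ has 36 e⁻ (Z=37), Cs+ has 54 e⁻ (Z=55), Te2- has 54 e⁻ (Z=52). Zr4+ < Y3+ (isoelectronic, higher Z=40 is smaller); Y3+ < Rb+ (isoelectronic, higher Z=39 is smaller); Rb+ < Cs+ (same group, 1 shell fewer); Cs+ < Te2- (isoelectronic, higher Z=55 is smaller).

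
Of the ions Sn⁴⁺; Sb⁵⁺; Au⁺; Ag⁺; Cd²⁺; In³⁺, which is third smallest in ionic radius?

First list Z and electron count for each: Sb⁵⁺ (Z=51, 46 e⁻), Sn⁴⁺ (Z=50, 46 e⁻), In³⁺ (Z=49, 46 e⁻), Cd²⁺ (Z=48, 46 e⁻), Ag⁺ (Z=47, 46 e⁻), Au⁺ (Z=79, 78 e⁻). Sb⁵⁺ < Sn⁴⁺ (both 46 e⁻, Z=51>50); Sn⁴⁺ < In³⁺ (isoelectronic, higher Z=50 is smaller); In³⁺ < Cd²⁺ (both 46 e⁻, Z=49>48); Cd²⁺ < Ag⁺ (both 46 e⁻, Z=48>47); Ag⁺ < Au⁺ (same group, 1 shell fewer).
Ordering: Sb⁵⁺ < Sn⁴⁺ < In³⁺ < Cd²⁺ < Ag⁺ < Au⁺. The third smallest is In³⁺.

In³⁺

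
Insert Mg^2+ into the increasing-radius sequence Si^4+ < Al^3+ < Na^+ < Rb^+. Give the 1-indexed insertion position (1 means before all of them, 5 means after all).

3

First list Z and electron count for each: Si^4+ has 10 e⁻ (Z=14), Al^3+ has 10 e⁻ (Z=13), Mg^2+ has 10 e⁻ (Z=12), Na^+ has 10 e⁻ (Z=11), Rb^+ has 36 e⁻ (Z=37). Si^4+ < Al^3+ (isoelectronic, higher Z=14 is smaller); Al^3+ < Mg^2+ (both 10 e⁻, Z=13>12); Mg^2+ < Na^+ (isoelectronic, higher Z=12 is smaller); Na^+ < Rb^+ (same group, 2 shells fewer).
With Mg^2+ included the full order is Si^4+ < Al^3+ < Mg^2+ < Na^+ < Rb^+, so it takes position 3.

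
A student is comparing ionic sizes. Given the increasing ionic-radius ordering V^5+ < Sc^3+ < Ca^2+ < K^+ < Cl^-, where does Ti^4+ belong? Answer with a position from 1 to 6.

2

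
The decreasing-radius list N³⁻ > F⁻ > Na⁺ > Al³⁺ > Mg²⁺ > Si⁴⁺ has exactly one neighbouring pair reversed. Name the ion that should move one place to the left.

Mg²⁺

Compare adjacent ions: they are isoelectronic (10 e⁻) and Al has more protons than Mg (13 vs 12), making Al³⁺ smaller — yet in this decreasing list Al³⁺ sits before Mg²⁺. Nothing else is reversed, so Mg²⁺ should move one place to the left.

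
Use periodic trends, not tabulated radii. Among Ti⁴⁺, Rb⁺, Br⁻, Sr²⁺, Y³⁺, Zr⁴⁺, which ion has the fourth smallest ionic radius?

Sr²⁺

Ti⁴⁺ has 18 e⁻ (Z=22), Zr⁴⁺ has 36 e⁻ (Z=40), Y³⁺ has 36 e⁻ (Z=39), Sr²⁺ has 36 e⁻ (Z=38), Rb⁺ has 36 e⁻ (Z=37), Br⁻ has 36 e⁻ (Z=35). Ti⁴⁺ < Zr⁴⁺ (same group, period 4 vs 5); Zr⁴⁺ < Y³⁺ (both 36 e⁻, Z=40>39); Y³⁺ < Sr²⁺ (isoelectronic, higher Z=39 is smaller); Sr²⁺ < Rb⁺ (both 36 e⁻, Z=38>37); Rb⁺ < Br⁻ (isoelectronic, higher Z=37 is smaller).
Ordering: Ti⁴⁺ < Zr⁴⁺ < Y³⁺ < Sr²⁺ < Rb⁺ < Br⁻. The fourth smallest is Sr²⁺.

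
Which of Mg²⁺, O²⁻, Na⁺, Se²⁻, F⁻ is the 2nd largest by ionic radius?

First list Z and electron count for each: Mg²⁺: 10 e⁻, Z=12, Na⁺: 10 e⁻, Z=11, F⁻: 10 e⁻, Z=9, O²⁻: 10 e⁻, Z=8, Se²⁻: 36 e⁻, Z=34. Mg²⁺ < Na⁺ (isoelectronic, higher Z=12 is smaller); Na⁺ < F⁻ (both 10 e⁻, Z=11>9); F⁻ < O²⁻ (isoelectronic, higher Z=9 is smaller); O²⁻ < Se²⁻ (same group, 2 shells fewer).
Ordering: Mg²⁺ < Na⁺ < F⁻ < O²⁻ < Se²⁻. The 2nd largest is O²⁻.

O²⁻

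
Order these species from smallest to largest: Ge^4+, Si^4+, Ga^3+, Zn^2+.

First list Z and electron count for each: Si^4+: 10 e⁻, Z=14, Ge^4+: 28 e⁻, Z=32, Ga^3+: 28 e⁻, Z=31, Zn^2+: 28 e⁻, Z=30. Si^4+ < Ge^4+ (same group, 1 shell fewer); Ge^4+ < Ga^3+ (both 28 e⁻, Z=32>31); Ga^3+ < Zn^2+ (both 28 e⁻, Z=31>30).

Si^4+ < Ge^4+ < Ga^3+ < Zn^2+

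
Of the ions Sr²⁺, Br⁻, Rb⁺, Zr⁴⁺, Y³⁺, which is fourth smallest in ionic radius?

Rb⁺

Each ion has 36 electrons. The ranking follows nuclear charge in reverse — greater Z gives a smaller radius. Zr⁴⁺ (Z=40), Y³⁺ (Z=39), Sr²⁺ (Z=38), Rb⁺ (Z=37), Br⁻ (Z=35).
That gives Zr⁴⁺ < Y³⁺ < Sr²⁺ < Rb⁺ < Br⁻. From the smallest end, number 4 is Rb⁺.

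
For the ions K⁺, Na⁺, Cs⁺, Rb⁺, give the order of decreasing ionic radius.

All are in the same group with charge +1. Radius grows down the group as n (the outermost shell) increases.

Cs⁺ > Rb⁺ > K⁺ > Na⁺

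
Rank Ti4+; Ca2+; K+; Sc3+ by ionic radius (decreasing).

K+ > Ca2+ > Sc3+ > Ti4+

All of these have 18 electrons (isoelectronic). With the same electron cloud, the ion with the most protons pulls it in tightest. Nuclear charges: Ti4+ (Z=22), Sc3+ (Z=21), Ca2+ (Z=20), K+ (Z=19). Highest Z is smallest.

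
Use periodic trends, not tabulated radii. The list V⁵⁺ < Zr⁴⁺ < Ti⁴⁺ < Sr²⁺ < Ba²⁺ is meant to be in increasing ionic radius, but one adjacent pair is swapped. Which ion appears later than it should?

Ti⁴⁺

Compare adjacent ions: both in group 4 with the same charge; Ti⁴⁺ (period 4) has the smaller radius — yet in this increasing list Zr⁴⁺ sits before Ti⁴⁺. Nothing else is reversed, so Ti⁴⁺ should move one place to the left.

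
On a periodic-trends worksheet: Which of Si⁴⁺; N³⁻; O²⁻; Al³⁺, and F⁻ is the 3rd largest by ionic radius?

F⁻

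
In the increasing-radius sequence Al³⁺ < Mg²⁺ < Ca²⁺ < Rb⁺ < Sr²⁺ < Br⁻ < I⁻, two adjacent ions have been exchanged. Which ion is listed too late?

The pair Rb⁺, Sr²⁺ is the wrong way round — Sr²⁺ and Rb⁺ share 36 electrons; the higher nuclear charge on Sr (Z=38) contracts it more, so Sr²⁺ < Rb⁺. All other adjacent pairs agree with periodic trends, so Sr²⁺ is the misplaced ion.

Sr²⁺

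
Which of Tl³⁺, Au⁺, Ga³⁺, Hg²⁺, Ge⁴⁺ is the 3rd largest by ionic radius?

Tl³⁺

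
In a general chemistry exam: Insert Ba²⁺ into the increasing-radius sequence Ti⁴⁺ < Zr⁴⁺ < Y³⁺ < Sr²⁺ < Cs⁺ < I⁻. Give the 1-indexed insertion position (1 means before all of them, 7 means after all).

5

First list Z and electron count for each: Ti⁴⁺ has 18 e⁻ (Z=22), Zr⁴⁺ has 36 e⁻ (Z=40), Y³⁺ has 36 e⁻ (Z=39), Sr²⁺ has 36 e⁻ (Z=38), Ba²⁺ has 54 e⁻ (Z=56), Cs⁺ has 54 e⁻ (Z=55), I⁻ has 54 e⁻ (Z=53). Ti⁴⁺ < Zr⁴⁺ (same group, period 4 vs 5); Zr⁴⁺ < Y³⁺ (isoelectronic, higher Z=40 is smaller); Y³⁺ < Sr²⁺ (isoelectronic, higher Z=39 is smaller); Sr²⁺ < Ba²⁺ (same group, 1 shell fewer); Ba²⁺ < Cs⁺ (both 54 e⁻, Z=56>55); Cs⁺ < I⁻ (isoelectronic, higher Z=55 is smaller).
The complete sequence is Ti⁴⁺ < Zr⁴⁺ < Y³⁺ < Sr²⁺ < Ba²⁺ < Cs⁺ < I⁻. Ba²⁺ sits at position 5.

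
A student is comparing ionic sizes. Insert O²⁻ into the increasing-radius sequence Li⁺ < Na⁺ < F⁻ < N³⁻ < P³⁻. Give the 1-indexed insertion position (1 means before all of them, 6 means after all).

First list Z and electron count for each: Li⁺ has 2 e⁻ (Z=3), Na⁺ has 10 e⁻ (Z=11), F⁻ has 10 e⁻ (Z=9), O²⁻ has 10 e⁻ (Z=8), N³⁻ has 10 e⁻ (Z=7), P³⁻ has 18 e⁻ (Z=15). Li⁺ < Na⁺ (same group, period 2 vs 3); Na⁺ < F⁻ (isoelectronic, higher Z=11 is smaller); F⁻ < O²⁻ (both 10 e⁻, Z=9>8); O²⁻ < N³⁻ (isoelectronic, higher Z=8 is smaller); N³⁻ < P³⁻ (same group, period 2 vs 3).
With O²⁻ included the full order is Li⁺ < Na⁺ < F⁻ < O²⁻ < N³⁻ < P³⁻, so it takes position 4.

4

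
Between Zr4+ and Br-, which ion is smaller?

These species are isoelectronic with 36 electrons. The only difference is the number of protons: Zr4+ (Z=40), Br- (Z=35). The strongest nuclear pull (Zr4+) gives the smallest ion.

Zr4+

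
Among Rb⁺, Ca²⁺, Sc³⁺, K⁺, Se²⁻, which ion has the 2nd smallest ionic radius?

Ca²⁺

Work out protons and electrons: Sc³⁺ has 18 e⁻ (Z=21), Ca²⁺ has 18 e⁻ (Z=20), K⁺ has 18 e⁻ (Z=19), Rb⁺ has 36 e⁻ (Z=37), Se²⁻ has 36 e⁻ (Z=34). Sc³⁺ < Ca²⁺ (isoelectronic, higher Z=21 is smaller); Ca²⁺ < K⁺ (isoelectronic, higher Z=20 is smaller); K⁺ < Rb⁺ (same group, 1 shell fewer); Rb⁺ < Se²⁻ (isoelectronic, higher Z=37 is smaller).
So the order is Sc³⁺ < Ca²⁺ < K⁺ < Rb⁺ < Se²⁻; the 2nd-smallest ion is Ca²⁺.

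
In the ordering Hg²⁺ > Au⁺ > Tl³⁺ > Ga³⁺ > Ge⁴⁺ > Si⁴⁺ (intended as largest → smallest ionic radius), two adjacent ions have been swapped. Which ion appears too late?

Au⁺

The pair Hg²⁺, Au⁺ is the wrong way round — both have 78 electrons but Z(Hg)=80 > Z(Au)=79, so Hg²⁺ should be the smaller of the two. All other adjacent pairs agree with periodic trends, so Au⁺ is the misplaced ion.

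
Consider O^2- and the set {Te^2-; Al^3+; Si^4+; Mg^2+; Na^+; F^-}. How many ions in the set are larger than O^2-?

Tabulating Z and e⁻: Si^4+ (Z=14, 10 e⁻), Al^3+ (Z=13, 10 e⁻), Mg^2+ (Z=12, 10 e⁻), Na^+ (Z=11, 10 e⁻), F^- (Z=9, 10 e⁻), O^2- (Z=8, 10 e⁻), Te^2- (Z=52, 54 e⁻). Si^4+ < Al^3+ (isoelectronic, higher Z=14 is smaller); Al^3+ < Mg^2+ (isoelectronic, higher Z=13 is smaller); Mg^2+ < Na^+ (both 10 e⁻, Z=12>11); Na^+ < F^- (both 10 e⁻, Z=11>9); F^- < O^2- (both 10 e⁻, Z=9>8); O^2- < Te^2- (same group, 3 shells fewer).
Ordering all of them (including O^2-) by radius gives Si^4+ < Al^3+ < Mg^2+ < Na^+ < F^- < O^2- < Te^2-. Count: 1.

1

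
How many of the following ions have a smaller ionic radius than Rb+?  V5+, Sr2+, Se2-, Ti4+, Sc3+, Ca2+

5

Electron counts and nuclear charges: V5+ has 18 e⁻ (Z=23), Ti4+ has 18 e⁻ (Z=22), Sc3+ has 18 e⁻ (Z=21), Ca2+ has 18 e⁻ (Z=20), Sr2+ has 36 e⁻ (Z=38), Rb+ has 36 e⁻ (Z=37), Se2- has 36 e⁻ (Z=34). V5+ < Ti4+ (isoelectronic, higher Z=23 is smaller); Ti4+ < Sc3+ (isoelectronic, higher Z=22 is smaller); Sc3+ < Ca2+ (both 18 e⁻, Z=21>20); Ca2+ < Sr2+ (same group, 1 shell fewer); Sr2+ < Rb+ (isoelectronic, higher Z=38 is smaller); Rb+ < Se2- (isoelectronic, higher Z=37 is smaller).
Ordering all of them (including Rb+) by radius gives V5+ < Ti4+ < Sc3+ < Ca2+ < Sr2+ < Rb+ < Se2-. Count: 5.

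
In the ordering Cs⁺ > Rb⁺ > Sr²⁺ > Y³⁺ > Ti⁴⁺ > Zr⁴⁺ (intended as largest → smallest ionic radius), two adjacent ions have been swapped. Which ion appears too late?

Check each adjacent pair. Ti⁴⁺ and Zr⁴⁺ are reversed: same group and charge — period 4 sits above period 5, so Ti⁴⁺ is smaller. No other neighbouring pair contradicts the periodic trends, so Zr⁴⁺ is the ion listed too late.

Zr⁴⁺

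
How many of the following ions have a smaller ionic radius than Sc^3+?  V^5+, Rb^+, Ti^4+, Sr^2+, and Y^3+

Work out protons and electrons: V^5+: 18 e⁻, Z=23, Ti^4+: 18 e⁻, Z=22, Sc^3+: 18 e⁻, Z=21, Y^3+: 36 e⁻, Z=39, Sr^2+: 36 e⁻, Z=38, Rb^+: 36 e⁻, Z=37. V^5+ < Ti^4+ (both 18 e⁻, Z=23>22); Ti^4+ < Sc^3+ (isoelectronic, higher Z=22 is smaller); Sc^3+ < Y^3+ (same group, period 4 vs 5); Y^3+ < Sr^2+ (isoelectronic, higher Z=39 is smaller); Sr^2+ < Rb^+ (both 36 e⁻, Z=38>37).
Placing each against Sc^3+: smaller — V^5+, Ti^4+; larger — Y^3+, Sr^2+, Rb^+. Count: 2.

2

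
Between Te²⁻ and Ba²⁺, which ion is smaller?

All of these have 54 electrons (isoelectronic). With the same electron cloud, the ion with the most protons pulls it in tightest. Nuclear charges: Ba²⁺ (Z=56), Te²⁻ (Z=52). Highest Z is smallest.

Ba²⁺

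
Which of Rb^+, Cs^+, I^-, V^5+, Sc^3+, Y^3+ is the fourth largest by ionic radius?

Y^3+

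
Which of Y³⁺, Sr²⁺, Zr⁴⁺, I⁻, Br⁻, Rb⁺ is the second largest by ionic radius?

Work out protons and electrons: Zr⁴⁺ has 36 e⁻ (Z=40), Y³⁺ has 36 e⁻ (Z=39), Sr²⁺ has 36 e⁻ (Z=38), Rb⁺ has 36 e⁻ (Z=37), Br⁻ has 36 e⁻ (Z=35), I⁻ has 54 e⁻ (Z=53). Zr⁴⁺ < Y³⁺ (both 36 e⁻, Z=40>39); Y³⁺ < Sr²⁺ (both 36 e⁻, Z=39>38); Sr²⁺ < Rb⁺ (isoelectronic, higher Z=38 is smaller); Rb⁺ < Br⁻ (both 36 e⁻, Z=37>35); Br⁻ < I⁻ (same group, 1 shell fewer).
So the order is Zr⁴⁺ < Y³⁺ < Sr²⁺ < Rb⁺ < Br⁻ < I⁻; the 2nd-largest ion is Br⁻.

Br⁻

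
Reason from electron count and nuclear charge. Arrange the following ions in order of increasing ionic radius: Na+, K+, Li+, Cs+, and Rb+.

Li+ < Na+ < K+ < Rb+ < Cs+

These ions sit in one column with identical charge. Each step down the periodic table adds a principal shell, increasing the radius.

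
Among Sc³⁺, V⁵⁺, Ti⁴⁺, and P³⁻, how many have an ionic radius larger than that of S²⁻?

1

All of these have 18 electrons (isoelectronic). With the same electron cloud, the ion with the most protons pulls it in tightest. Nuclear charges: V⁵⁺ (Z=23), Ti⁴⁺ (Z=22), Sc³⁺ (Z=21), S²⁻ (Z=16), P³⁻ (Z=15). Highest Z is smallest.
Overall: V⁵⁺ < Ti⁴⁺ < Sc³⁺ < S²⁻ < P³⁻. S²⁻ has 3 below it and 1 above. That's 1.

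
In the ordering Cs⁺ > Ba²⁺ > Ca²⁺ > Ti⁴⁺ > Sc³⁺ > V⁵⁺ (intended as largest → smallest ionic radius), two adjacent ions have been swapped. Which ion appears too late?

Sc³⁺

Compare adjacent ions: they are isoelectronic (18 e⁻) and Ti has more protons than Sc (22 vs 21), making Ti⁴⁺ smaller — yet in this decreasing list Ti⁴⁺ sits before Sc³⁺. Nothing else is reversed, so Sc³⁺ should move one place to the left.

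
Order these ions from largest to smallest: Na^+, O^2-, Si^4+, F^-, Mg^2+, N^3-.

Each ion has 10 electrons. The ranking follows nuclear charge in reverse — greater Z gives a smaller radius. Si^4+ (Z=14), Mg^2+ (Z=12), Na^+ (Z=11), F^- (Z=9), O^2- (Z=8), N^3- (Z=7).

N^3- > O^2- > F^- > Na^+ > Mg^2+ > Si^4+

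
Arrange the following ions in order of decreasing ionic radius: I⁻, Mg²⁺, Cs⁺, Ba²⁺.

First list Z and electron count for each: Mg²⁺: 10 e⁻, Z=12, Ba²⁺: 54 e⁻, Z=56, Cs⁺: 54 e⁻, Z=55, I⁻: 54 e⁻, Z=53. Mg²⁺ < Ba²⁺ (same group, period 3 vs 6); Ba²⁺ < Cs⁺ (isoelectronic, higher Z=56 is smaller); Cs⁺ < I⁻ (both 54 e⁻, Z=55>53).

I⁻ > Cs⁺ > Ba²⁺ > Mg²⁺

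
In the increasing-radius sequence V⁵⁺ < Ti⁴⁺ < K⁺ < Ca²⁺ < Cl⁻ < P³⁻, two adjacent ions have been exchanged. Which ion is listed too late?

Ca²⁺

The pair K⁺, Ca²⁺ is the wrong way round — Ca²⁺ and K⁺ share 18 electrons; the higher nuclear charge on Ca (Z=20) contracts it more, so Ca²⁺ < K⁺. All other adjacent pairs agree with periodic trends, so Ca²⁺ is the misplaced ion.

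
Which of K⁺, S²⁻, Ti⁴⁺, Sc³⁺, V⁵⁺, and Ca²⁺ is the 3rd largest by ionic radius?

Ca²⁺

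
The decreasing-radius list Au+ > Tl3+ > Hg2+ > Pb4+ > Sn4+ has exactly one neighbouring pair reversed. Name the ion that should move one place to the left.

Scanning neighbour by neighbour, only Tl3+/Hg2+ violates a trend: they are isoelectronic (78 e⁻) and Tl has more protons than Hg (81 vs 80), making Tl3+ smaller. That makes Hg2+ the one sitting a position late relative to where it belongs.

Hg2+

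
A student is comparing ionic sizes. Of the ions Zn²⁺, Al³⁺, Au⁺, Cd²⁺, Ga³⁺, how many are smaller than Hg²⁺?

Electron counts and nuclear charges: Al³⁺ has 10 e⁻ (Z=13), Ga³⁺ has 28 e⁻ (Z=31), Zn²⁺ has 28 e⁻ (Z=30), Cd²⁺ has 46 e⁻ (Z=48), Hg²⁺ has 78 e⁻ (Z=80), Au⁺ has 78 e⁻ (Z=79). Al³⁺ < Ga³⁺ (same group, 1 shell fewer); Ga³⁺ < Zn²⁺ (both 28 e⁻, Z=31>30); Zn²⁺ < Cd²⁺ (same group, 1 shell fewer); Cd²⁺ < Hg²⁺ (same group, period 5 vs 6); Hg²⁺ < Au⁺ (isoelectronic, higher Z=80 is smaller).
Overall: Al³⁺ < Ga³⁺ < Zn²⁺ < Cd²⁺ < Hg²⁺ < Au⁺. Hg²⁺ has 4 below it and 1 above. So 4 are smaller.

4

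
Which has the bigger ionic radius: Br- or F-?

Same group, same charge. Going down the group adds an extra shell of electrons, so the ion gets larger: F- is highest in the group and smallest.

Br-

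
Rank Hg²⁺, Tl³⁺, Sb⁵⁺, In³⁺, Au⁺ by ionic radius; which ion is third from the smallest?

Tl³⁺

Work out protons and electrons: Sb⁵⁺ (Z=51, 46 e⁻), In³⁺ (Z=49, 46 e⁻), Tl³⁺ (Z=81, 78 e⁻), Hg²⁺ (Z=80, 78 e⁻), Au⁺ (Z=79, 78 e⁻). Sb⁵⁺ < In³⁺ (isoelectronic, higher Z=51 is smaller); In³⁺ < Tl³⁺ (same group, 1 shell fewer); Tl³⁺ < Hg²⁺ (isoelectronic, higher Z=81 is smaller); Hg²⁺ < Au⁺ (isoelectronic, higher Z=80 is smaller).
That gives Sb⁵⁺ < In³⁺ < Tl³⁺ < Hg²⁺ < Au⁺. From the smallest end, number 3 is Tl³⁺.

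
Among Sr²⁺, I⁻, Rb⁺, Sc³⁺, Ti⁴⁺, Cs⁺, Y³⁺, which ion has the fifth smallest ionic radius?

First list Z and electron count for each: Ti⁴⁺ (Z=22, 18 e⁻), Sc³⁺ (Z=21, 18 e⁻), Y³⁺ (Z=39, 36 e⁻), Sr²⁺ (Z=38, 36 e⁻), Rb⁺ (Z=37, 36 e⁻), Cs⁺ (Z=55, 54 e⁻), I⁻ (Z=53, 54 e⁻). Ti⁴⁺ < Sc³⁺ (both 18 e⁻, Z=22>21); Sc³⁺ < Y³⁺ (same group, 1 shell fewer); Y³⁺ < Sr²⁺ (both 36 e⁻, Z=39>38); Sr²⁺ < Rb⁺ (isoelectronic, higher Z=38 is smaller); Rb⁺ < Cs⁺ (same group, period 5 vs 6); Cs⁺ < I⁻ (both 54 e⁻, Z=55>53).
Full ascending order: Ti⁴⁺ < Sc³⁺ < Y³⁺ < Sr²⁺ < Rb⁺ < Cs⁺ < I⁻. Counting from the smallest, position 5 is Rb⁺.

Rb⁺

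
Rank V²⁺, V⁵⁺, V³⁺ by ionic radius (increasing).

Same element, different charge: the more highly charged cation has fewer electrons and a greater effective nuclear charge per electron, making V⁵⁺ the smallest.

V⁵⁺ < V³⁺ < V²⁺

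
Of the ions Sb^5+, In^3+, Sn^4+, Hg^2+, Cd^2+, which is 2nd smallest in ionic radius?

Work out protons and electrons: Sb^5+ (Z=51, 46 e⁻), Sn^4+ (Z=50, 46 e⁻), In^3+ (Z=49, 46 e⁻), Cd^2+ (Z=48, 46 e⁻), Hg^2+ (Z=80, 78 e⁻). Sb^5+ < Sn^4+ (isoelectronic, higher Z=51 is smaller); Sn^4+ < In^3+ (both 46 e⁻, Z=50>49); In^3+ < Cd^2+ (isoelectronic, higher Z=49 is smaller); Cd^2+ < Hg^2+ (same group, period 5 vs 6).
Full ascending order: Sb^5+ < Sn^4+ < In^3+ < Cd^2+ < Hg^2+. Counting from the smallest, position 2 is Sn^4+.

Sn^4+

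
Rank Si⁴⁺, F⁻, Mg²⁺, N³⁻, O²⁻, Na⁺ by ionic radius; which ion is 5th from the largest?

Mg²⁺

These species are isoelectronic with 10 electrons. The only difference is the number of protons: Si⁴⁺ (Z=14), Mg²⁺ (Z=12), Na⁺ (Z=11), F⁻ (Z=9), O²⁻ (Z=8), N³⁻ (Z=7). The strongest nuclear pull (Si⁴⁺) gives the smallest ion.
That gives Si⁴⁺ < Mg²⁺ < Na⁺ < F⁻ < O²⁻ < N³⁻. From the largest end, number 5 is Mg²⁺.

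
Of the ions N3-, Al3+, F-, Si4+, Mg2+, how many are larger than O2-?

1

These species are isoelectronic with 10 electrons. The only difference is the number of protons: Si4+ (Z=14), Al3+ (Z=13), Mg2+ (Z=12), F- (Z=9), O2- (Z=8), N3- (Z=7). The strongest nuclear pull (Si4+) gives the smallest ion.
Overall: Si4+ < Al3+ < Mg2+ < F- < O2- < N3-. O2- has 4 below it and 1 above. Count: 1.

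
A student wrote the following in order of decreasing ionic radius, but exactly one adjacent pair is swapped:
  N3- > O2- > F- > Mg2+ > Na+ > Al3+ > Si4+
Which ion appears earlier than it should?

Mg2+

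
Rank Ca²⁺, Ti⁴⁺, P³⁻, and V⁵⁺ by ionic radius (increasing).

These species are isoelectronic with 18 electrons. The only difference is the number of protons: V⁵⁺ (Z=23), Ti⁴⁺ (Z=22), Ca²⁺ (Z=20), P³⁻ (Z=15). The strongest nuclear pull (V⁵⁺) gives the smallest ion.

V⁵⁺ < Ti⁴⁺ < Ca²⁺ < P³⁻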